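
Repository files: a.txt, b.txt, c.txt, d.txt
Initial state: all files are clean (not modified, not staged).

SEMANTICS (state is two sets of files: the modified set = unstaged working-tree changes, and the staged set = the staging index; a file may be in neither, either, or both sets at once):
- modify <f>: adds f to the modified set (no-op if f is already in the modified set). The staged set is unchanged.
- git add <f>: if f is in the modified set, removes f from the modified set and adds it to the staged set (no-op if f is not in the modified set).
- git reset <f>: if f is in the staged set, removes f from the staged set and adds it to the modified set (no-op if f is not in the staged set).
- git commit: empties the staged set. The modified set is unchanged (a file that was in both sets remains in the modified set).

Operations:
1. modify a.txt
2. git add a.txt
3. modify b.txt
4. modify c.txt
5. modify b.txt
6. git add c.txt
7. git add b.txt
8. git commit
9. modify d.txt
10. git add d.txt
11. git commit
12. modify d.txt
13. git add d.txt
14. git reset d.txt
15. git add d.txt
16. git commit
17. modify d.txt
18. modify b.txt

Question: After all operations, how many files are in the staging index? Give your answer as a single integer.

Answer: 0

Derivation:
After op 1 (modify a.txt): modified={a.txt} staged={none}
After op 2 (git add a.txt): modified={none} staged={a.txt}
After op 3 (modify b.txt): modified={b.txt} staged={a.txt}
After op 4 (modify c.txt): modified={b.txt, c.txt} staged={a.txt}
After op 5 (modify b.txt): modified={b.txt, c.txt} staged={a.txt}
After op 6 (git add c.txt): modified={b.txt} staged={a.txt, c.txt}
After op 7 (git add b.txt): modified={none} staged={a.txt, b.txt, c.txt}
After op 8 (git commit): modified={none} staged={none}
After op 9 (modify d.txt): modified={d.txt} staged={none}
After op 10 (git add d.txt): modified={none} staged={d.txt}
After op 11 (git commit): modified={none} staged={none}
After op 12 (modify d.txt): modified={d.txt} staged={none}
After op 13 (git add d.txt): modified={none} staged={d.txt}
After op 14 (git reset d.txt): modified={d.txt} staged={none}
After op 15 (git add d.txt): modified={none} staged={d.txt}
After op 16 (git commit): modified={none} staged={none}
After op 17 (modify d.txt): modified={d.txt} staged={none}
After op 18 (modify b.txt): modified={b.txt, d.txt} staged={none}
Final staged set: {none} -> count=0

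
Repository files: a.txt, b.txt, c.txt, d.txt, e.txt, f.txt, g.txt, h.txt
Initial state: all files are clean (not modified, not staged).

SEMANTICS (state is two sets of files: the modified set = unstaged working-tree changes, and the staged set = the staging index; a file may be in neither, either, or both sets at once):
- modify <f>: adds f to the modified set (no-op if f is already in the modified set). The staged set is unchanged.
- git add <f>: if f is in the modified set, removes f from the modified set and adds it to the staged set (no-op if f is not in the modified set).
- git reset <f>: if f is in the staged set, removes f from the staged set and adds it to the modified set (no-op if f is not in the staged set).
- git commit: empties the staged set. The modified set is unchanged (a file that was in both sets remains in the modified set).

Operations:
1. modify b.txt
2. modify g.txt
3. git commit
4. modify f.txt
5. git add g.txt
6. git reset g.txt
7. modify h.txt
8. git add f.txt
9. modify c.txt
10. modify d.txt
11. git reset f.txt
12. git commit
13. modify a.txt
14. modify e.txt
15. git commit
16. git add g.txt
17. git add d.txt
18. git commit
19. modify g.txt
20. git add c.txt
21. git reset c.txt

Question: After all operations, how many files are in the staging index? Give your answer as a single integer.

Answer: 0

Derivation:
After op 1 (modify b.txt): modified={b.txt} staged={none}
After op 2 (modify g.txt): modified={b.txt, g.txt} staged={none}
After op 3 (git commit): modified={b.txt, g.txt} staged={none}
After op 4 (modify f.txt): modified={b.txt, f.txt, g.txt} staged={none}
After op 5 (git add g.txt): modified={b.txt, f.txt} staged={g.txt}
After op 6 (git reset g.txt): modified={b.txt, f.txt, g.txt} staged={none}
After op 7 (modify h.txt): modified={b.txt, f.txt, g.txt, h.txt} staged={none}
After op 8 (git add f.txt): modified={b.txt, g.txt, h.txt} staged={f.txt}
After op 9 (modify c.txt): modified={b.txt, c.txt, g.txt, h.txt} staged={f.txt}
After op 10 (modify d.txt): modified={b.txt, c.txt, d.txt, g.txt, h.txt} staged={f.txt}
After op 11 (git reset f.txt): modified={b.txt, c.txt, d.txt, f.txt, g.txt, h.txt} staged={none}
After op 12 (git commit): modified={b.txt, c.txt, d.txt, f.txt, g.txt, h.txt} staged={none}
After op 13 (modify a.txt): modified={a.txt, b.txt, c.txt, d.txt, f.txt, g.txt, h.txt} staged={none}
After op 14 (modify e.txt): modified={a.txt, b.txt, c.txt, d.txt, e.txt, f.txt, g.txt, h.txt} staged={none}
After op 15 (git commit): modified={a.txt, b.txt, c.txt, d.txt, e.txt, f.txt, g.txt, h.txt} staged={none}
After op 16 (git add g.txt): modified={a.txt, b.txt, c.txt, d.txt, e.txt, f.txt, h.txt} staged={g.txt}
After op 17 (git add d.txt): modified={a.txt, b.txt, c.txt, e.txt, f.txt, h.txt} staged={d.txt, g.txt}
After op 18 (git commit): modified={a.txt, b.txt, c.txt, e.txt, f.txt, h.txt} staged={none}
After op 19 (modify g.txt): modified={a.txt, b.txt, c.txt, e.txt, f.txt, g.txt, h.txt} staged={none}
After op 20 (git add c.txt): modified={a.txt, b.txt, e.txt, f.txt, g.txt, h.txt} staged={c.txt}
After op 21 (git reset c.txt): modified={a.txt, b.txt, c.txt, e.txt, f.txt, g.txt, h.txt} staged={none}
Final staged set: {none} -> count=0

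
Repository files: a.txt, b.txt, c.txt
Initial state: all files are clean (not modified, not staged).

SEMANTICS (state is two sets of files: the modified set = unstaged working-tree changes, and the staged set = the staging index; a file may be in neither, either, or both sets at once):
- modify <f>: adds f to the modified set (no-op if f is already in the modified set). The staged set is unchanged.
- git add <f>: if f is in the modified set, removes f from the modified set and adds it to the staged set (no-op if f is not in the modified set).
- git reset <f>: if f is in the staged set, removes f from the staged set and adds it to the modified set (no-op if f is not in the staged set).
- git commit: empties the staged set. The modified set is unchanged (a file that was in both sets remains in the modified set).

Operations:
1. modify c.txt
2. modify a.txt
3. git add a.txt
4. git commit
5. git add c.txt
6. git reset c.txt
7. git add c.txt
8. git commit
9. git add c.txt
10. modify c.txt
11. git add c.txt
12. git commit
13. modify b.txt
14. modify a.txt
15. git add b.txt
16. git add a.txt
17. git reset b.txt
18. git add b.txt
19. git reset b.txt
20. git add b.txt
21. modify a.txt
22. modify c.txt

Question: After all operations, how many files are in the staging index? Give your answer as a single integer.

Answer: 2

Derivation:
After op 1 (modify c.txt): modified={c.txt} staged={none}
After op 2 (modify a.txt): modified={a.txt, c.txt} staged={none}
After op 3 (git add a.txt): modified={c.txt} staged={a.txt}
After op 4 (git commit): modified={c.txt} staged={none}
After op 5 (git add c.txt): modified={none} staged={c.txt}
After op 6 (git reset c.txt): modified={c.txt} staged={none}
After op 7 (git add c.txt): modified={none} staged={c.txt}
After op 8 (git commit): modified={none} staged={none}
After op 9 (git add c.txt): modified={none} staged={none}
After op 10 (modify c.txt): modified={c.txt} staged={none}
After op 11 (git add c.txt): modified={none} staged={c.txt}
After op 12 (git commit): modified={none} staged={none}
After op 13 (modify b.txt): modified={b.txt} staged={none}
After op 14 (modify a.txt): modified={a.txt, b.txt} staged={none}
After op 15 (git add b.txt): modified={a.txt} staged={b.txt}
After op 16 (git add a.txt): modified={none} staged={a.txt, b.txt}
After op 17 (git reset b.txt): modified={b.txt} staged={a.txt}
After op 18 (git add b.txt): modified={none} staged={a.txt, b.txt}
After op 19 (git reset b.txt): modified={b.txt} staged={a.txt}
After op 20 (git add b.txt): modified={none} staged={a.txt, b.txt}
After op 21 (modify a.txt): modified={a.txt} staged={a.txt, b.txt}
After op 22 (modify c.txt): modified={a.txt, c.txt} staged={a.txt, b.txt}
Final staged set: {a.txt, b.txt} -> count=2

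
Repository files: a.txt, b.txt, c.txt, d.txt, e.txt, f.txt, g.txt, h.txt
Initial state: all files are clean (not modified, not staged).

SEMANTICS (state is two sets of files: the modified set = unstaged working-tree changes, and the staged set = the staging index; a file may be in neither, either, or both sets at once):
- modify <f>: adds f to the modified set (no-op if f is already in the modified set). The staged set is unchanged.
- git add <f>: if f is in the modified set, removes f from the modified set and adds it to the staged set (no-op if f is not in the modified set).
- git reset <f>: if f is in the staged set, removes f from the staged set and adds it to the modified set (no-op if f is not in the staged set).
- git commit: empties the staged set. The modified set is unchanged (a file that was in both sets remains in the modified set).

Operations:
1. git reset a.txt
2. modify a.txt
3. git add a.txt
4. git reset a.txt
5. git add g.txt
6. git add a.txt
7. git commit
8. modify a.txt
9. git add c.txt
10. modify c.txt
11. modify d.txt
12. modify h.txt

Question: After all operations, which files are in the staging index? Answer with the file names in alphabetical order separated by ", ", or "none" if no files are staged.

Answer: none

Derivation:
After op 1 (git reset a.txt): modified={none} staged={none}
After op 2 (modify a.txt): modified={a.txt} staged={none}
After op 3 (git add a.txt): modified={none} staged={a.txt}
After op 4 (git reset a.txt): modified={a.txt} staged={none}
After op 5 (git add g.txt): modified={a.txt} staged={none}
After op 6 (git add a.txt): modified={none} staged={a.txt}
After op 7 (git commit): modified={none} staged={none}
After op 8 (modify a.txt): modified={a.txt} staged={none}
After op 9 (git add c.txt): modified={a.txt} staged={none}
After op 10 (modify c.txt): modified={a.txt, c.txt} staged={none}
After op 11 (modify d.txt): modified={a.txt, c.txt, d.txt} staged={none}
After op 12 (modify h.txt): modified={a.txt, c.txt, d.txt, h.txt} staged={none}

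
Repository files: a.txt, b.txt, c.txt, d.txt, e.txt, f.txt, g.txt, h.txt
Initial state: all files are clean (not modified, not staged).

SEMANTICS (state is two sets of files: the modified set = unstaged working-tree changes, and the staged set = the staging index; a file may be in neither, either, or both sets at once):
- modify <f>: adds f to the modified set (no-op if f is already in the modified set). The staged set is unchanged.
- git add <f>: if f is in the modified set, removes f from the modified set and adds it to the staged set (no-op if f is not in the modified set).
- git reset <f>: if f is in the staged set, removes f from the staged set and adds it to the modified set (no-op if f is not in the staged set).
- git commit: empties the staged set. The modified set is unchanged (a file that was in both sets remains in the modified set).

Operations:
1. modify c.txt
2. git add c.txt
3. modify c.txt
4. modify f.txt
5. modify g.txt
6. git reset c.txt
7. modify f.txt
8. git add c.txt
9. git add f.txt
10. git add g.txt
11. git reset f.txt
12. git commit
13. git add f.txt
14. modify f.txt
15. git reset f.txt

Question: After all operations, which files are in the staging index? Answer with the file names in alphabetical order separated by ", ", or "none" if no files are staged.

After op 1 (modify c.txt): modified={c.txt} staged={none}
After op 2 (git add c.txt): modified={none} staged={c.txt}
After op 3 (modify c.txt): modified={c.txt} staged={c.txt}
After op 4 (modify f.txt): modified={c.txt, f.txt} staged={c.txt}
After op 5 (modify g.txt): modified={c.txt, f.txt, g.txt} staged={c.txt}
After op 6 (git reset c.txt): modified={c.txt, f.txt, g.txt} staged={none}
After op 7 (modify f.txt): modified={c.txt, f.txt, g.txt} staged={none}
After op 8 (git add c.txt): modified={f.txt, g.txt} staged={c.txt}
After op 9 (git add f.txt): modified={g.txt} staged={c.txt, f.txt}
After op 10 (git add g.txt): modified={none} staged={c.txt, f.txt, g.txt}
After op 11 (git reset f.txt): modified={f.txt} staged={c.txt, g.txt}
After op 12 (git commit): modified={f.txt} staged={none}
After op 13 (git add f.txt): modified={none} staged={f.txt}
After op 14 (modify f.txt): modified={f.txt} staged={f.txt}
After op 15 (git reset f.txt): modified={f.txt} staged={none}

Answer: none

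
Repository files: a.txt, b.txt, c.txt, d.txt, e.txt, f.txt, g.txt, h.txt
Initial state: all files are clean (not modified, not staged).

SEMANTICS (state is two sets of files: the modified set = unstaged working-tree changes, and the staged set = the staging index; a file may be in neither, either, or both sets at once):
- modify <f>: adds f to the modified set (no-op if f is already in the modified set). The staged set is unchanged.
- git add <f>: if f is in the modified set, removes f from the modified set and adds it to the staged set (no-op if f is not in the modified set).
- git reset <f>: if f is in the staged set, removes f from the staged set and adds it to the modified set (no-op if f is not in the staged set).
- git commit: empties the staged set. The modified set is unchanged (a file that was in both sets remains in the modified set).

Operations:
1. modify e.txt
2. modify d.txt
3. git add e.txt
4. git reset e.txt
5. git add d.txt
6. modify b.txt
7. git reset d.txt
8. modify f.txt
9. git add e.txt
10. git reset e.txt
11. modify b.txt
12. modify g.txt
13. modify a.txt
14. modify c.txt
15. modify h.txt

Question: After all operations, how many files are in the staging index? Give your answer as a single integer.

After op 1 (modify e.txt): modified={e.txt} staged={none}
After op 2 (modify d.txt): modified={d.txt, e.txt} staged={none}
After op 3 (git add e.txt): modified={d.txt} staged={e.txt}
After op 4 (git reset e.txt): modified={d.txt, e.txt} staged={none}
After op 5 (git add d.txt): modified={e.txt} staged={d.txt}
After op 6 (modify b.txt): modified={b.txt, e.txt} staged={d.txt}
After op 7 (git reset d.txt): modified={b.txt, d.txt, e.txt} staged={none}
After op 8 (modify f.txt): modified={b.txt, d.txt, e.txt, f.txt} staged={none}
After op 9 (git add e.txt): modified={b.txt, d.txt, f.txt} staged={e.txt}
After op 10 (git reset e.txt): modified={b.txt, d.txt, e.txt, f.txt} staged={none}
After op 11 (modify b.txt): modified={b.txt, d.txt, e.txt, f.txt} staged={none}
After op 12 (modify g.txt): modified={b.txt, d.txt, e.txt, f.txt, g.txt} staged={none}
After op 13 (modify a.txt): modified={a.txt, b.txt, d.txt, e.txt, f.txt, g.txt} staged={none}
After op 14 (modify c.txt): modified={a.txt, b.txt, c.txt, d.txt, e.txt, f.txt, g.txt} staged={none}
After op 15 (modify h.txt): modified={a.txt, b.txt, c.txt, d.txt, e.txt, f.txt, g.txt, h.txt} staged={none}
Final staged set: {none} -> count=0

Answer: 0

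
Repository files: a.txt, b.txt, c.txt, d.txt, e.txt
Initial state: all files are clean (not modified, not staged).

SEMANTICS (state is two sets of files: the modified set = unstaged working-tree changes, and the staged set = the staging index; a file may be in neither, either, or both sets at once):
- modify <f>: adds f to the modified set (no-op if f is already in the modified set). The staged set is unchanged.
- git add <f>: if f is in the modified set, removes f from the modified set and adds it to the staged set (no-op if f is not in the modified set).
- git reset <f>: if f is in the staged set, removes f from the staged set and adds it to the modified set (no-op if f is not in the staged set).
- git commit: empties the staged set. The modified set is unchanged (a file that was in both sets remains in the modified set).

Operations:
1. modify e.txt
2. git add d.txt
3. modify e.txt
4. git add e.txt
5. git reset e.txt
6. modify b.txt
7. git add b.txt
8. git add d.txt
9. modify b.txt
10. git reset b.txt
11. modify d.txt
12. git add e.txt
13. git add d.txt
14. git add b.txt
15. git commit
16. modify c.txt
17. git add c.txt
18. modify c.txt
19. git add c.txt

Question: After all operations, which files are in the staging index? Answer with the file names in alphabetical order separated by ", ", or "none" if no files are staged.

Answer: c.txt

Derivation:
After op 1 (modify e.txt): modified={e.txt} staged={none}
After op 2 (git add d.txt): modified={e.txt} staged={none}
After op 3 (modify e.txt): modified={e.txt} staged={none}
After op 4 (git add e.txt): modified={none} staged={e.txt}
After op 5 (git reset e.txt): modified={e.txt} staged={none}
After op 6 (modify b.txt): modified={b.txt, e.txt} staged={none}
After op 7 (git add b.txt): modified={e.txt} staged={b.txt}
After op 8 (git add d.txt): modified={e.txt} staged={b.txt}
After op 9 (modify b.txt): modified={b.txt, e.txt} staged={b.txt}
After op 10 (git reset b.txt): modified={b.txt, e.txt} staged={none}
After op 11 (modify d.txt): modified={b.txt, d.txt, e.txt} staged={none}
After op 12 (git add e.txt): modified={b.txt, d.txt} staged={e.txt}
After op 13 (git add d.txt): modified={b.txt} staged={d.txt, e.txt}
After op 14 (git add b.txt): modified={none} staged={b.txt, d.txt, e.txt}
After op 15 (git commit): modified={none} staged={none}
After op 16 (modify c.txt): modified={c.txt} staged={none}
After op 17 (git add c.txt): modified={none} staged={c.txt}
After op 18 (modify c.txt): modified={c.txt} staged={c.txt}
After op 19 (git add c.txt): modified={none} staged={c.txt}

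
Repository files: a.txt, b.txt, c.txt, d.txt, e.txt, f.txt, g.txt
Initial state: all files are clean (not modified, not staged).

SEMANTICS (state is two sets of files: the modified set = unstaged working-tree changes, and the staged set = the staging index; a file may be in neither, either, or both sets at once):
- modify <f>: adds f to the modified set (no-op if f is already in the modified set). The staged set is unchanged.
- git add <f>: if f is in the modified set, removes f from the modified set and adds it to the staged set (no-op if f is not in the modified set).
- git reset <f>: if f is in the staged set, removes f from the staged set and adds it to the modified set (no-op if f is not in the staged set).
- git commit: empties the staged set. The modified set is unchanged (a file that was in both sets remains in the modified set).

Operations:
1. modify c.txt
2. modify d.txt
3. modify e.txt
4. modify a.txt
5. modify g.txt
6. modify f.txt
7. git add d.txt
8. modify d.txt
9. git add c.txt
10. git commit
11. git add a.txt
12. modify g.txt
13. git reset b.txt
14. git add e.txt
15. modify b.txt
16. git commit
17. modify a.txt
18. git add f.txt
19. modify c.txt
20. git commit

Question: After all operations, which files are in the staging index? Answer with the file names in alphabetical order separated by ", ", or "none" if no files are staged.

After op 1 (modify c.txt): modified={c.txt} staged={none}
After op 2 (modify d.txt): modified={c.txt, d.txt} staged={none}
After op 3 (modify e.txt): modified={c.txt, d.txt, e.txt} staged={none}
After op 4 (modify a.txt): modified={a.txt, c.txt, d.txt, e.txt} staged={none}
After op 5 (modify g.txt): modified={a.txt, c.txt, d.txt, e.txt, g.txt} staged={none}
After op 6 (modify f.txt): modified={a.txt, c.txt, d.txt, e.txt, f.txt, g.txt} staged={none}
After op 7 (git add d.txt): modified={a.txt, c.txt, e.txt, f.txt, g.txt} staged={d.txt}
After op 8 (modify d.txt): modified={a.txt, c.txt, d.txt, e.txt, f.txt, g.txt} staged={d.txt}
After op 9 (git add c.txt): modified={a.txt, d.txt, e.txt, f.txt, g.txt} staged={c.txt, d.txt}
After op 10 (git commit): modified={a.txt, d.txt, e.txt, f.txt, g.txt} staged={none}
After op 11 (git add a.txt): modified={d.txt, e.txt, f.txt, g.txt} staged={a.txt}
After op 12 (modify g.txt): modified={d.txt, e.txt, f.txt, g.txt} staged={a.txt}
After op 13 (git reset b.txt): modified={d.txt, e.txt, f.txt, g.txt} staged={a.txt}
After op 14 (git add e.txt): modified={d.txt, f.txt, g.txt} staged={a.txt, e.txt}
After op 15 (modify b.txt): modified={b.txt, d.txt, f.txt, g.txt} staged={a.txt, e.txt}
After op 16 (git commit): modified={b.txt, d.txt, f.txt, g.txt} staged={none}
After op 17 (modify a.txt): modified={a.txt, b.txt, d.txt, f.txt, g.txt} staged={none}
After op 18 (git add f.txt): modified={a.txt, b.txt, d.txt, g.txt} staged={f.txt}
After op 19 (modify c.txt): modified={a.txt, b.txt, c.txt, d.txt, g.txt} staged={f.txt}
After op 20 (git commit): modified={a.txt, b.txt, c.txt, d.txt, g.txt} staged={none}

Answer: none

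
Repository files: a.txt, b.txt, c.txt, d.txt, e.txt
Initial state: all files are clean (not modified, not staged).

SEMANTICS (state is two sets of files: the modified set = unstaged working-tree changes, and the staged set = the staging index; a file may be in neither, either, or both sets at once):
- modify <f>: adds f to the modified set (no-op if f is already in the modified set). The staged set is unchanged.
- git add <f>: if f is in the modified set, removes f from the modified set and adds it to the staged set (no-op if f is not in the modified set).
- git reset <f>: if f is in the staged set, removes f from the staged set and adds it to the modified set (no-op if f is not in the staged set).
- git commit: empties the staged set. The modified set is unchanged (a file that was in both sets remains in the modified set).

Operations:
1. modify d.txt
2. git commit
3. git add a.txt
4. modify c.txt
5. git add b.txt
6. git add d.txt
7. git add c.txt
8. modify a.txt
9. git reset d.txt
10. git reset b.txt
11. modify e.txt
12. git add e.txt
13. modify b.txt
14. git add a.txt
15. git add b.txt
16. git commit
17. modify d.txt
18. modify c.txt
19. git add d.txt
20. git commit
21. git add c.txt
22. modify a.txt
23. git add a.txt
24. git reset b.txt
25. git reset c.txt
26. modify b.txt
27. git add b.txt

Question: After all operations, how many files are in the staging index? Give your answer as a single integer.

After op 1 (modify d.txt): modified={d.txt} staged={none}
After op 2 (git commit): modified={d.txt} staged={none}
After op 3 (git add a.txt): modified={d.txt} staged={none}
After op 4 (modify c.txt): modified={c.txt, d.txt} staged={none}
After op 5 (git add b.txt): modified={c.txt, d.txt} staged={none}
After op 6 (git add d.txt): modified={c.txt} staged={d.txt}
After op 7 (git add c.txt): modified={none} staged={c.txt, d.txt}
After op 8 (modify a.txt): modified={a.txt} staged={c.txt, d.txt}
After op 9 (git reset d.txt): modified={a.txt, d.txt} staged={c.txt}
After op 10 (git reset b.txt): modified={a.txt, d.txt} staged={c.txt}
After op 11 (modify e.txt): modified={a.txt, d.txt, e.txt} staged={c.txt}
After op 12 (git add e.txt): modified={a.txt, d.txt} staged={c.txt, e.txt}
After op 13 (modify b.txt): modified={a.txt, b.txt, d.txt} staged={c.txt, e.txt}
After op 14 (git add a.txt): modified={b.txt, d.txt} staged={a.txt, c.txt, e.txt}
After op 15 (git add b.txt): modified={d.txt} staged={a.txt, b.txt, c.txt, e.txt}
After op 16 (git commit): modified={d.txt} staged={none}
After op 17 (modify d.txt): modified={d.txt} staged={none}
After op 18 (modify c.txt): modified={c.txt, d.txt} staged={none}
After op 19 (git add d.txt): modified={c.txt} staged={d.txt}
After op 20 (git commit): modified={c.txt} staged={none}
After op 21 (git add c.txt): modified={none} staged={c.txt}
After op 22 (modify a.txt): modified={a.txt} staged={c.txt}
After op 23 (git add a.txt): modified={none} staged={a.txt, c.txt}
After op 24 (git reset b.txt): modified={none} staged={a.txt, c.txt}
After op 25 (git reset c.txt): modified={c.txt} staged={a.txt}
After op 26 (modify b.txt): modified={b.txt, c.txt} staged={a.txt}
After op 27 (git add b.txt): modified={c.txt} staged={a.txt, b.txt}
Final staged set: {a.txt, b.txt} -> count=2

Answer: 2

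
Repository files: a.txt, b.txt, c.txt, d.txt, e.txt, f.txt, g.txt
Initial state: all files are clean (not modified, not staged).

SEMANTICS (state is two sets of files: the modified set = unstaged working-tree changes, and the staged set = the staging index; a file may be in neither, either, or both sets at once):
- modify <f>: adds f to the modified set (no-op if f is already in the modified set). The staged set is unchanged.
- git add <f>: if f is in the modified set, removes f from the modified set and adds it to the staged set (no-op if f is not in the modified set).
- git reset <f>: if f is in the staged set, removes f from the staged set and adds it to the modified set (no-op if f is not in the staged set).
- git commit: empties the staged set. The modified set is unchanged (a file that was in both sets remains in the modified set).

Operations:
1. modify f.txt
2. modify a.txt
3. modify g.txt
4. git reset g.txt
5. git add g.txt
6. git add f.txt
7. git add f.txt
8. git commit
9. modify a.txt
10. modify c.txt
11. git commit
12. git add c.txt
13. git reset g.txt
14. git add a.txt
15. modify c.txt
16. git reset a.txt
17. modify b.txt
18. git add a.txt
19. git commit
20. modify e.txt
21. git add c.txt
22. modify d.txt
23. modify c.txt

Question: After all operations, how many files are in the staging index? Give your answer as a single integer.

Answer: 1

Derivation:
After op 1 (modify f.txt): modified={f.txt} staged={none}
After op 2 (modify a.txt): modified={a.txt, f.txt} staged={none}
After op 3 (modify g.txt): modified={a.txt, f.txt, g.txt} staged={none}
After op 4 (git reset g.txt): modified={a.txt, f.txt, g.txt} staged={none}
After op 5 (git add g.txt): modified={a.txt, f.txt} staged={g.txt}
After op 6 (git add f.txt): modified={a.txt} staged={f.txt, g.txt}
After op 7 (git add f.txt): modified={a.txt} staged={f.txt, g.txt}
After op 8 (git commit): modified={a.txt} staged={none}
After op 9 (modify a.txt): modified={a.txt} staged={none}
After op 10 (modify c.txt): modified={a.txt, c.txt} staged={none}
After op 11 (git commit): modified={a.txt, c.txt} staged={none}
After op 12 (git add c.txt): modified={a.txt} staged={c.txt}
After op 13 (git reset g.txt): modified={a.txt} staged={c.txt}
After op 14 (git add a.txt): modified={none} staged={a.txt, c.txt}
After op 15 (modify c.txt): modified={c.txt} staged={a.txt, c.txt}
After op 16 (git reset a.txt): modified={a.txt, c.txt} staged={c.txt}
After op 17 (modify b.txt): modified={a.txt, b.txt, c.txt} staged={c.txt}
After op 18 (git add a.txt): modified={b.txt, c.txt} staged={a.txt, c.txt}
After op 19 (git commit): modified={b.txt, c.txt} staged={none}
After op 20 (modify e.txt): modified={b.txt, c.txt, e.txt} staged={none}
After op 21 (git add c.txt): modified={b.txt, e.txt} staged={c.txt}
After op 22 (modify d.txt): modified={b.txt, d.txt, e.txt} staged={c.txt}
After op 23 (modify c.txt): modified={b.txt, c.txt, d.txt, e.txt} staged={c.txt}
Final staged set: {c.txt} -> count=1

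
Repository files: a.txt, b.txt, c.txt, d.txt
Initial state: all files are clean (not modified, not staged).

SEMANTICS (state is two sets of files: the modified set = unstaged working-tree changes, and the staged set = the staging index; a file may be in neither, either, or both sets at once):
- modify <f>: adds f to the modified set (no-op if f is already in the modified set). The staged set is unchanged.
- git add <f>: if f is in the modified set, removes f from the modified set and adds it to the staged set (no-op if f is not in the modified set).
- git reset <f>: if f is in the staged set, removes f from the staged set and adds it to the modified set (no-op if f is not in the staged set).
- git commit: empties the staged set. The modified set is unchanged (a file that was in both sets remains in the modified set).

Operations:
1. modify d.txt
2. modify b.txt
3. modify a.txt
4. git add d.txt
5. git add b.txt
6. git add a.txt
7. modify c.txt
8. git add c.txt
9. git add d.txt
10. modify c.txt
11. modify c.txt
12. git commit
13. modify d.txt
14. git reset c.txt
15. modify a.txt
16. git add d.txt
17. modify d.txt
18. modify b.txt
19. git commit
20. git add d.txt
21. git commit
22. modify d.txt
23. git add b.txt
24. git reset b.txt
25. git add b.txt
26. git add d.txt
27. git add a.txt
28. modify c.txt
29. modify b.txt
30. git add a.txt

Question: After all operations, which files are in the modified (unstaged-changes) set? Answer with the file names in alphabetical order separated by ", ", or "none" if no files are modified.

After op 1 (modify d.txt): modified={d.txt} staged={none}
After op 2 (modify b.txt): modified={b.txt, d.txt} staged={none}
After op 3 (modify a.txt): modified={a.txt, b.txt, d.txt} staged={none}
After op 4 (git add d.txt): modified={a.txt, b.txt} staged={d.txt}
After op 5 (git add b.txt): modified={a.txt} staged={b.txt, d.txt}
After op 6 (git add a.txt): modified={none} staged={a.txt, b.txt, d.txt}
After op 7 (modify c.txt): modified={c.txt} staged={a.txt, b.txt, d.txt}
After op 8 (git add c.txt): modified={none} staged={a.txt, b.txt, c.txt, d.txt}
After op 9 (git add d.txt): modified={none} staged={a.txt, b.txt, c.txt, d.txt}
After op 10 (modify c.txt): modified={c.txt} staged={a.txt, b.txt, c.txt, d.txt}
After op 11 (modify c.txt): modified={c.txt} staged={a.txt, b.txt, c.txt, d.txt}
After op 12 (git commit): modified={c.txt} staged={none}
After op 13 (modify d.txt): modified={c.txt, d.txt} staged={none}
After op 14 (git reset c.txt): modified={c.txt, d.txt} staged={none}
After op 15 (modify a.txt): modified={a.txt, c.txt, d.txt} staged={none}
After op 16 (git add d.txt): modified={a.txt, c.txt} staged={d.txt}
After op 17 (modify d.txt): modified={a.txt, c.txt, d.txt} staged={d.txt}
After op 18 (modify b.txt): modified={a.txt, b.txt, c.txt, d.txt} staged={d.txt}
After op 19 (git commit): modified={a.txt, b.txt, c.txt, d.txt} staged={none}
After op 20 (git add d.txt): modified={a.txt, b.txt, c.txt} staged={d.txt}
After op 21 (git commit): modified={a.txt, b.txt, c.txt} staged={none}
After op 22 (modify d.txt): modified={a.txt, b.txt, c.txt, d.txt} staged={none}
After op 23 (git add b.txt): modified={a.txt, c.txt, d.txt} staged={b.txt}
After op 24 (git reset b.txt): modified={a.txt, b.txt, c.txt, d.txt} staged={none}
After op 25 (git add b.txt): modified={a.txt, c.txt, d.txt} staged={b.txt}
After op 26 (git add d.txt): modified={a.txt, c.txt} staged={b.txt, d.txt}
After op 27 (git add a.txt): modified={c.txt} staged={a.txt, b.txt, d.txt}
After op 28 (modify c.txt): modified={c.txt} staged={a.txt, b.txt, d.txt}
After op 29 (modify b.txt): modified={b.txt, c.txt} staged={a.txt, b.txt, d.txt}
After op 30 (git add a.txt): modified={b.txt, c.txt} staged={a.txt, b.txt, d.txt}

Answer: b.txt, c.txt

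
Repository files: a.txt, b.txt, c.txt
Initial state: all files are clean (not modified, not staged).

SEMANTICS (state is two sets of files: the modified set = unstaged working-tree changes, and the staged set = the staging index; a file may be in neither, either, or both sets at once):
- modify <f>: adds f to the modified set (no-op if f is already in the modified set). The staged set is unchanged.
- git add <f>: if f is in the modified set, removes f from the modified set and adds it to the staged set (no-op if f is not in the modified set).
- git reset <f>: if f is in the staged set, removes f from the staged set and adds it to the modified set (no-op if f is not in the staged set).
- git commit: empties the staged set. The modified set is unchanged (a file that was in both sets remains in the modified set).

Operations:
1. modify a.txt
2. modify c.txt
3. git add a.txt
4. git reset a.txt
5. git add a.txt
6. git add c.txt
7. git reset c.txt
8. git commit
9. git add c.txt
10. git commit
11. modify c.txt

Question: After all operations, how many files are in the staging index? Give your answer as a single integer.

After op 1 (modify a.txt): modified={a.txt} staged={none}
After op 2 (modify c.txt): modified={a.txt, c.txt} staged={none}
After op 3 (git add a.txt): modified={c.txt} staged={a.txt}
After op 4 (git reset a.txt): modified={a.txt, c.txt} staged={none}
After op 5 (git add a.txt): modified={c.txt} staged={a.txt}
After op 6 (git add c.txt): modified={none} staged={a.txt, c.txt}
After op 7 (git reset c.txt): modified={c.txt} staged={a.txt}
After op 8 (git commit): modified={c.txt} staged={none}
After op 9 (git add c.txt): modified={none} staged={c.txt}
After op 10 (git commit): modified={none} staged={none}
After op 11 (modify c.txt): modified={c.txt} staged={none}
Final staged set: {none} -> count=0

Answer: 0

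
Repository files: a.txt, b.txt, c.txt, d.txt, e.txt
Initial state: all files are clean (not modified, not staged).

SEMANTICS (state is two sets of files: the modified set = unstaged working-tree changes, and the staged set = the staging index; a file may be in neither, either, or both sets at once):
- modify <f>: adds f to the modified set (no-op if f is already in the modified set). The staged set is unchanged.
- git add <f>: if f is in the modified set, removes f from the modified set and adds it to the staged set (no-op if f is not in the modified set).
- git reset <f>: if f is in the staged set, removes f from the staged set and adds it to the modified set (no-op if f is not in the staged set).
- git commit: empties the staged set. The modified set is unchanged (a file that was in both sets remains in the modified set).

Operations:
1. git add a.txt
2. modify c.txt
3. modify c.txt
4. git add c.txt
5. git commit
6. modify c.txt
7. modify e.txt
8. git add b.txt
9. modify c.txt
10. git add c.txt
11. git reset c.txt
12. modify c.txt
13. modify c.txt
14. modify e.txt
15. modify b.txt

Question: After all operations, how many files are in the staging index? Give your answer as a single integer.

Answer: 0

Derivation:
After op 1 (git add a.txt): modified={none} staged={none}
After op 2 (modify c.txt): modified={c.txt} staged={none}
After op 3 (modify c.txt): modified={c.txt} staged={none}
After op 4 (git add c.txt): modified={none} staged={c.txt}
After op 5 (git commit): modified={none} staged={none}
After op 6 (modify c.txt): modified={c.txt} staged={none}
After op 7 (modify e.txt): modified={c.txt, e.txt} staged={none}
After op 8 (git add b.txt): modified={c.txt, e.txt} staged={none}
After op 9 (modify c.txt): modified={c.txt, e.txt} staged={none}
After op 10 (git add c.txt): modified={e.txt} staged={c.txt}
After op 11 (git reset c.txt): modified={c.txt, e.txt} staged={none}
After op 12 (modify c.txt): modified={c.txt, e.txt} staged={none}
After op 13 (modify c.txt): modified={c.txt, e.txt} staged={none}
After op 14 (modify e.txt): modified={c.txt, e.txt} staged={none}
After op 15 (modify b.txt): modified={b.txt, c.txt, e.txt} staged={none}
Final staged set: {none} -> count=0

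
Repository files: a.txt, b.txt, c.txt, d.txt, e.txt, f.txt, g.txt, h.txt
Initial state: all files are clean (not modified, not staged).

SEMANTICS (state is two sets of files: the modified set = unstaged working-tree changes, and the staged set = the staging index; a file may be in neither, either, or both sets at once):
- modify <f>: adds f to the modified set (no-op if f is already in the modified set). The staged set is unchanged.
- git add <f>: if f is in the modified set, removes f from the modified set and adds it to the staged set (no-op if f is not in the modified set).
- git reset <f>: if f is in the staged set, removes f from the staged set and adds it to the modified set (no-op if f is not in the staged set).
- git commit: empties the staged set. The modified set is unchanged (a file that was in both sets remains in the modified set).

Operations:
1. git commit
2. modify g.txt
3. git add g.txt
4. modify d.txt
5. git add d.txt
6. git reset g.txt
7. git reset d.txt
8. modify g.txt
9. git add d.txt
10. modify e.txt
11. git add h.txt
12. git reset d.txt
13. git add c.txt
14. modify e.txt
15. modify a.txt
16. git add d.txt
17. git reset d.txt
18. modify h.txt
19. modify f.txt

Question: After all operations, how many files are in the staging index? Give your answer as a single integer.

Answer: 0

Derivation:
After op 1 (git commit): modified={none} staged={none}
After op 2 (modify g.txt): modified={g.txt} staged={none}
After op 3 (git add g.txt): modified={none} staged={g.txt}
After op 4 (modify d.txt): modified={d.txt} staged={g.txt}
After op 5 (git add d.txt): modified={none} staged={d.txt, g.txt}
After op 6 (git reset g.txt): modified={g.txt} staged={d.txt}
After op 7 (git reset d.txt): modified={d.txt, g.txt} staged={none}
After op 8 (modify g.txt): modified={d.txt, g.txt} staged={none}
After op 9 (git add d.txt): modified={g.txt} staged={d.txt}
After op 10 (modify e.txt): modified={e.txt, g.txt} staged={d.txt}
After op 11 (git add h.txt): modified={e.txt, g.txt} staged={d.txt}
After op 12 (git reset d.txt): modified={d.txt, e.txt, g.txt} staged={none}
After op 13 (git add c.txt): modified={d.txt, e.txt, g.txt} staged={none}
After op 14 (modify e.txt): modified={d.txt, e.txt, g.txt} staged={none}
After op 15 (modify a.txt): modified={a.txt, d.txt, e.txt, g.txt} staged={none}
After op 16 (git add d.txt): modified={a.txt, e.txt, g.txt} staged={d.txt}
After op 17 (git reset d.txt): modified={a.txt, d.txt, e.txt, g.txt} staged={none}
After op 18 (modify h.txt): modified={a.txt, d.txt, e.txt, g.txt, h.txt} staged={none}
After op 19 (modify f.txt): modified={a.txt, d.txt, e.txt, f.txt, g.txt, h.txt} staged={none}
Final staged set: {none} -> count=0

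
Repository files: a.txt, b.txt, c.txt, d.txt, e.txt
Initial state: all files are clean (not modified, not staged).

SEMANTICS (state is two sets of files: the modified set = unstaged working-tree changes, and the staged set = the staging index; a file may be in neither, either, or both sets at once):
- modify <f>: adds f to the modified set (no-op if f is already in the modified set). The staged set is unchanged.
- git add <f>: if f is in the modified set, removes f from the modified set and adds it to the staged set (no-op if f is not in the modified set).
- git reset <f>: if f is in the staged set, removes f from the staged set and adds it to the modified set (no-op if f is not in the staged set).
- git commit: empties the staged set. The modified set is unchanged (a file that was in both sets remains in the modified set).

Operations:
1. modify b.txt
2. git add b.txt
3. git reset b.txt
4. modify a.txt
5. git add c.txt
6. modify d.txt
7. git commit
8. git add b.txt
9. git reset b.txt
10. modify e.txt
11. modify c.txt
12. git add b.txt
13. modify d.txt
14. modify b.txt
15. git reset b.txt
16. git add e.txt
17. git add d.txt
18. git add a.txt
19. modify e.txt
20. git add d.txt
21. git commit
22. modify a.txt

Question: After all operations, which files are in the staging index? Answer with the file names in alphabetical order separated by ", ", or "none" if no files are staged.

Answer: none

Derivation:
After op 1 (modify b.txt): modified={b.txt} staged={none}
After op 2 (git add b.txt): modified={none} staged={b.txt}
After op 3 (git reset b.txt): modified={b.txt} staged={none}
After op 4 (modify a.txt): modified={a.txt, b.txt} staged={none}
After op 5 (git add c.txt): modified={a.txt, b.txt} staged={none}
After op 6 (modify d.txt): modified={a.txt, b.txt, d.txt} staged={none}
After op 7 (git commit): modified={a.txt, b.txt, d.txt} staged={none}
After op 8 (git add b.txt): modified={a.txt, d.txt} staged={b.txt}
After op 9 (git reset b.txt): modified={a.txt, b.txt, d.txt} staged={none}
After op 10 (modify e.txt): modified={a.txt, b.txt, d.txt, e.txt} staged={none}
After op 11 (modify c.txt): modified={a.txt, b.txt, c.txt, d.txt, e.txt} staged={none}
After op 12 (git add b.txt): modified={a.txt, c.txt, d.txt, e.txt} staged={b.txt}
After op 13 (modify d.txt): modified={a.txt, c.txt, d.txt, e.txt} staged={b.txt}
After op 14 (modify b.txt): modified={a.txt, b.txt, c.txt, d.txt, e.txt} staged={b.txt}
After op 15 (git reset b.txt): modified={a.txt, b.txt, c.txt, d.txt, e.txt} staged={none}
After op 16 (git add e.txt): modified={a.txt, b.txt, c.txt, d.txt} staged={e.txt}
After op 17 (git add d.txt): modified={a.txt, b.txt, c.txt} staged={d.txt, e.txt}
After op 18 (git add a.txt): modified={b.txt, c.txt} staged={a.txt, d.txt, e.txt}
After op 19 (modify e.txt): modified={b.txt, c.txt, e.txt} staged={a.txt, d.txt, e.txt}
After op 20 (git add d.txt): modified={b.txt, c.txt, e.txt} staged={a.txt, d.txt, e.txt}
After op 21 (git commit): modified={b.txt, c.txt, e.txt} staged={none}
After op 22 (modify a.txt): modified={a.txt, b.txt, c.txt, e.txt} staged={none}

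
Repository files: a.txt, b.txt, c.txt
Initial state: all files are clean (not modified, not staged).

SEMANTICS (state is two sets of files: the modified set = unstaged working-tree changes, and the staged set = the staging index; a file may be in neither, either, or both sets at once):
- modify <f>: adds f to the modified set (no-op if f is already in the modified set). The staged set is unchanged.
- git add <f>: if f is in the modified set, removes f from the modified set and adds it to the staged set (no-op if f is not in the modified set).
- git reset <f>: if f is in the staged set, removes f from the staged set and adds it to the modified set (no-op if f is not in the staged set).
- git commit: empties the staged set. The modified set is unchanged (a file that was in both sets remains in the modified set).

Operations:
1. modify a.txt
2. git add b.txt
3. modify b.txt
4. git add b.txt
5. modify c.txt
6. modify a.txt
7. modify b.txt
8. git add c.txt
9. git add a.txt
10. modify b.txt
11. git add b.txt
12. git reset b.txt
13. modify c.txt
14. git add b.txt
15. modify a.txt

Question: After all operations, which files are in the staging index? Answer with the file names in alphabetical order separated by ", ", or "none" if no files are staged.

Answer: a.txt, b.txt, c.txt

Derivation:
After op 1 (modify a.txt): modified={a.txt} staged={none}
After op 2 (git add b.txt): modified={a.txt} staged={none}
After op 3 (modify b.txt): modified={a.txt, b.txt} staged={none}
After op 4 (git add b.txt): modified={a.txt} staged={b.txt}
After op 5 (modify c.txt): modified={a.txt, c.txt} staged={b.txt}
After op 6 (modify a.txt): modified={a.txt, c.txt} staged={b.txt}
After op 7 (modify b.txt): modified={a.txt, b.txt, c.txt} staged={b.txt}
After op 8 (git add c.txt): modified={a.txt, b.txt} staged={b.txt, c.txt}
After op 9 (git add a.txt): modified={b.txt} staged={a.txt, b.txt, c.txt}
After op 10 (modify b.txt): modified={b.txt} staged={a.txt, b.txt, c.txt}
After op 11 (git add b.txt): modified={none} staged={a.txt, b.txt, c.txt}
After op 12 (git reset b.txt): modified={b.txt} staged={a.txt, c.txt}
After op 13 (modify c.txt): modified={b.txt, c.txt} staged={a.txt, c.txt}
After op 14 (git add b.txt): modified={c.txt} staged={a.txt, b.txt, c.txt}
After op 15 (modify a.txt): modified={a.txt, c.txt} staged={a.txt, b.txt, c.txt}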